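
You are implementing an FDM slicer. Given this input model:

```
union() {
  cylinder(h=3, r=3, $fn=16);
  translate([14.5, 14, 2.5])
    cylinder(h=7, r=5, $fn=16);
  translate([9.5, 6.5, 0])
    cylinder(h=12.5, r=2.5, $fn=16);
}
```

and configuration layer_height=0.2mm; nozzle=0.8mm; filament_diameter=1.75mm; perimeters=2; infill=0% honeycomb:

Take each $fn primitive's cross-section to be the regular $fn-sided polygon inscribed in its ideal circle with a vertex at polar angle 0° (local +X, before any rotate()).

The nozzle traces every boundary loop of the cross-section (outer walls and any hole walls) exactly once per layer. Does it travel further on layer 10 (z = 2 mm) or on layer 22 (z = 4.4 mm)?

Layer 10 (z = 2): the r=3 cylinder gives a regular 16-gon of circumradius 3 (constant along its height) (perimeter = 2·16·3.000·sin(180°/16) = 18.73 mm); the cylinder at (14.5, 14) is absent (z outside [2.5, 9.5]); the r=2.5 cylinder at (9.5, 6.5) gives a regular 16-gon of circumradius 2.5 (constant along its height) (perimeter = 2·16·2.500·sin(180°/16) = 15.61 mm); Combining (union): the 2 present regions are separate (no shared area or edge), so areas and boundary lengths simply add and each stays a separate island — boundary = 34.34 mm. So its perimeter = 34.34 mm. Layer 22 (z = 4.4): the cylinder is not intersected at this z (z outside [0, 3]); the cylinder at (14.5, 14): section is a regular 16-gon, circumradius r=5 (perimeter = 2·16·5.000·sin(180°/16) = 31.21 mm); the r=2.5 cylinder at (9.5, 6.5) contributes a regular 16-gon of circumradius 2.5 (perimeter = 2·16·2.500·sin(180°/16) = 15.61 mm); Merging all regions: the 2 present regions are separate (no shared area or edge), so areas and boundary lengths simply add and each stays a separate island — boundary = 46.82 mm. So its perimeter = 46.82 mm. Layer 22 is larger (46.82 vs 34.34 mm).

layer 22 (z = 4.4 mm)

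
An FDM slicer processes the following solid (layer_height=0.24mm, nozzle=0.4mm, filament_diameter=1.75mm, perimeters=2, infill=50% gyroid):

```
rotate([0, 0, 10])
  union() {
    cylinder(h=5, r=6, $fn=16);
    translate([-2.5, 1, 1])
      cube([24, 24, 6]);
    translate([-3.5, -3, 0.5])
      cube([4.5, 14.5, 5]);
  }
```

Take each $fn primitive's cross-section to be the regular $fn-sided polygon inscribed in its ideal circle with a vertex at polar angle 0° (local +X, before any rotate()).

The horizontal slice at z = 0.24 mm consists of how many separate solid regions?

1

At z = 0.24 mm: the r=6 cylinder contributes a regular 16-gon of circumradius 6; the cube at (-2.5, 1) is absent (z outside [1, 7]); the cube at (-3.5, -3) is not intersected at this z (z outside [0.5, 5.5]); Merging all regions: only the r=6 cylinder is present, so the union is just that shape — 1 connected region; (rotated 10° about Z; rotation is an isometry so areas/perimeters/island counts are preserved). The result has 1 disconnected region.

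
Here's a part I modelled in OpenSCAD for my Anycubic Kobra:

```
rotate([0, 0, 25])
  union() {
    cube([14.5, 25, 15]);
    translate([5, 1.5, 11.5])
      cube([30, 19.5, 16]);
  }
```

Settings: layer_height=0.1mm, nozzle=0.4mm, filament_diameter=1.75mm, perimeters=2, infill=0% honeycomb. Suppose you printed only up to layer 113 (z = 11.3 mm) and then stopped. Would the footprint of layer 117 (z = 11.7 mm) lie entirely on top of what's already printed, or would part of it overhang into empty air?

Compare the two slices. At z = 11.3: the 14.5×25 cube contributes its full rectangle (area 362.50 mm²); the cube at (5, 1.5) is not intersected at this z (z outside [11.5, 27.5]); Combining (union): only the 14.5×25 cube is present, so the union is just that shape — area = 362.50 mm²; (rotated 25° about Z; rotation is an isometry so areas/perimeters/island counts are preserved). At z = 11.7: the 14.5×25 cube contributes its full rectangle (area 362.50 mm²); the cube at (5, 1.5) (footprint 30×19.5) is included at this height (area 585.00 mm²); Taking the union: the regions partially overlap — summed areas 947.50 mm² minus the doubly-counted overlap 185.25 mm² gives 762.25 mm² — area = 762.25 mm²; (rotated 25° about Z; rotation is an isometry so areas/perimeters/island counts are preserved). Checking containment: at z = 11.7 the cross-section extends beyond the z = 11.3 cross-section by about 399.75 mm².

part overhangs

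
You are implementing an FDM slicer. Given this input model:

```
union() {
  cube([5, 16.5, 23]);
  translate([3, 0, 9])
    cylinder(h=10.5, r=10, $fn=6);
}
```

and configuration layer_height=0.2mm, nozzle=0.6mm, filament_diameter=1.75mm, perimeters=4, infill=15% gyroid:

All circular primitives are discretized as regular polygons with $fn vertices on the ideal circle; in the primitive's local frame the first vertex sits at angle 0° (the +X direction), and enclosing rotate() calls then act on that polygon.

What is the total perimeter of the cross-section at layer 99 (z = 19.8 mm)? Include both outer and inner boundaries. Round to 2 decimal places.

43.00 mm

At z = 19.8 mm: the 5×16.5 cube contributes its full rectangle (perimeter 43.00 mm); the cylinder at (3, 0) is not intersected at this z (z outside [9, 19.5]); Combining (union): only the 5×16.5 cube is present, so the union is just that shape — boundary = 43.00 mm. Overall, the cross-section is a single solid region. Total boundary length (outer) = 43.00 mm.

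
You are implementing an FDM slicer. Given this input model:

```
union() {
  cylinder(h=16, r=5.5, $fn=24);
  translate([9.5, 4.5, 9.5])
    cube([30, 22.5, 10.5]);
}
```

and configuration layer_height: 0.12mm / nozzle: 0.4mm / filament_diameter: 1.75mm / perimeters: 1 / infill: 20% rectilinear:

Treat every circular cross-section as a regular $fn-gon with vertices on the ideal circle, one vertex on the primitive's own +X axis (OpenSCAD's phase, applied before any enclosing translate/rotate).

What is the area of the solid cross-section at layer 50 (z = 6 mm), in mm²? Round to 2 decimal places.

At z = 6 mm: the r=5.5 cylinder gives a regular 24-gon of circumradius 5.5 (constant along its height) (area = (24/2)·5.500²·sin(360°/24) = 93.95 mm²); the cube at (9.5, 4.5) does not reach this height (z outside [9.5, 20]); Taking the union: only the r=5.5 cylinder is present, so the union is just that shape — area = 93.95 mm². Overall, the cross-section is a single solid region. Net area = 93.95 mm².

93.95 mm²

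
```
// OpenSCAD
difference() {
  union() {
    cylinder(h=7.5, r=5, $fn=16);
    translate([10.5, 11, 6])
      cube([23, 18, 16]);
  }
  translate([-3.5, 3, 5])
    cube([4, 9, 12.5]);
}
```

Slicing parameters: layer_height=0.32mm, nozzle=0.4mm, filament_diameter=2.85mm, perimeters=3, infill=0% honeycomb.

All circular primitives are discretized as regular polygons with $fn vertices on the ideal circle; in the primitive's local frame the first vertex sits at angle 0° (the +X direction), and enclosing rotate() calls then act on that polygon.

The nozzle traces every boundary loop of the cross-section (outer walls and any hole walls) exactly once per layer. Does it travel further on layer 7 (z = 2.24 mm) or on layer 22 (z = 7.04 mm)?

layer 22 (z = 7.04 mm)

Layer 7 (z = 2.24): the r=5 cylinder contributes a regular 16-gon of circumradius 5 (perimeter = 2·16·5.000·sin(180°/16) = 31.21 mm); the cube at (10.5, 11) does not reach this height (z outside [6, 22]); Taking the union: only the r=5 cylinder is present, so the union is just that shape — boundary = 31.21 mm; the cube at (-3.5, 3) is absent (z outside [5, 17.5]); After the difference (first − rest): none of the subtracted shapes is present at this height, so that combined region is unchanged — boundary = 31.21 mm. So its perimeter = 31.21 mm. Layer 22 (z = 7.04): the r=5 cylinder contributes a regular 16-gon of circumradius 5 (perimeter = 2·16·5.000·sin(180°/16) = 31.21 mm); the cube at (10.5, 11) (footprint 23×18) is included at this height (perimeter 82.00 mm); Taking the union: the 2 present regions are separate (no shared area or edge), so areas and boundary lengths simply add and each stays a separate island — boundary = 113.21 mm; the cube at (-3.5, 3) is present — its section is the full 4×9 rectangle (perimeter 26.00 mm); After the difference (first − rest): starting from the result so far, the 4×9 cube at (-3.5, 3) partially overlaps it — only the 6.17 mm² overlap (of its 36.00 mm²) is removed, clipping the outline — boundary = 115.31 mm. So its perimeter = 115.31 mm. Layer 22 is larger (115.31 vs 31.21 mm).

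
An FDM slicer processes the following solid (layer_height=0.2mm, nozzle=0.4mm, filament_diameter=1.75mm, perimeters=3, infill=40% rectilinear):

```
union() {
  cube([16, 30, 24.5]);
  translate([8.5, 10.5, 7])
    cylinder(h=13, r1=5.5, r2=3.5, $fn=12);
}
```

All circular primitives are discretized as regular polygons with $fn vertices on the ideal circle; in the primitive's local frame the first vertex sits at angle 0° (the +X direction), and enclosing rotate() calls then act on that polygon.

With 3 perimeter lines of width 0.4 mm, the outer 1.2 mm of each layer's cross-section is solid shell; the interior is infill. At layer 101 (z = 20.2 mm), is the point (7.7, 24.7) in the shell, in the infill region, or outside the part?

infill

At z = 20.2 mm: the 16×30 cube contributes its full rectangle; the cone at (8.5, 10.5) is not intersected at this z (z outside [7, 20]); Merging all regions: only the 16×30 cube is present, so the union is just that shape — 1 connected region. Overall, the cross-section is a single solid region. The nearest boundary edge runs (16.00, 30.00)→(0.00, 30.00); distance from the point to it = 5.30 mm. The point is inside the cross-section and 5.30 mm from the nearest boundary — more than the 1.2 mm shell width (3 × 0.4), so it's in the infill interior.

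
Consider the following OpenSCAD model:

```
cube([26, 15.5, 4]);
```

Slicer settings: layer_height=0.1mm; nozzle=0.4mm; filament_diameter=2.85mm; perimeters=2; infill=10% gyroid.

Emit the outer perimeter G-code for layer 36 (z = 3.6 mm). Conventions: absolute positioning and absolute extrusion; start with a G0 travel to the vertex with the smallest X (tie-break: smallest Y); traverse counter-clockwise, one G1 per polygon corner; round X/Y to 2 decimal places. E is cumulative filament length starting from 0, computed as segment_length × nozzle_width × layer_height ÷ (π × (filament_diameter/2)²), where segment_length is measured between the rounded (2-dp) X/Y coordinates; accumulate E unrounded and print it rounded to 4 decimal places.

At z = 3.6 mm: the 26×15.5 cube contributes its full rectangle. The outline is a single polygon with 4 vertices. Extrusion per mm of travel: 0.4 × 0.1 / (π × 1.425²) = 0.006270. Accumulating E over each segment gives final E = 0.5204.

G0 X0.00 Y0.00 Z3.60
G1 X26.00 Y0.00 E0.1630
G1 X26.00 Y15.50 E0.2602
G1 X0.00 Y15.50 E0.4232
G1 X0.00 Y0.00 E0.5204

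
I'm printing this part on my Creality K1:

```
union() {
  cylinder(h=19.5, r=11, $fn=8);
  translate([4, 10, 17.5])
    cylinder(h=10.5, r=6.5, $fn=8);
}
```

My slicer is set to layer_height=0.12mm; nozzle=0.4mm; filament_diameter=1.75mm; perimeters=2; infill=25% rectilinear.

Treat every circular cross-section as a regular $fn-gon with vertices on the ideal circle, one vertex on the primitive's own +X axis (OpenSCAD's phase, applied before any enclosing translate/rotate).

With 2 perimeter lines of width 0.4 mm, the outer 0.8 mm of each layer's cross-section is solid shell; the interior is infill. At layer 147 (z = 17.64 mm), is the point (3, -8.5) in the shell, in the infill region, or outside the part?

infill

At z = 17.64 mm: the cylinder: section is a regular 8-gon, circumradius r=11; the r=6.5 cylinder at (4, 10) contributes a regular 8-gon of circumradius 6.5; Combining (union): the regions partially overlap (shared area 49.22 mm²), so overlapping operands fuse into one piece — 1 connected region. Overall, the cross-section is a single solid region. The nearest boundary edge runs (7.78, -7.78)→(-0.00, -11.00); distance from the point to it = 1.16 mm. The point is inside the cross-section and 1.16 mm from the nearest boundary — more than the 0.8 mm shell width (2 × 0.4), so it's in the infill interior.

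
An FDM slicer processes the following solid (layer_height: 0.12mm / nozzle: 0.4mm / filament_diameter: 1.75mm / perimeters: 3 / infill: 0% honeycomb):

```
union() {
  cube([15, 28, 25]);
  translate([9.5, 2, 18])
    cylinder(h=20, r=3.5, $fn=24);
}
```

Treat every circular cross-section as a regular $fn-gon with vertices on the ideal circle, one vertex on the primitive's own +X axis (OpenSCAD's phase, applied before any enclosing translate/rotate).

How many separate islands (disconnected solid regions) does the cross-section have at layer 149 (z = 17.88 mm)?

At z = 17.88 mm: the cube is present — its section is the full 15×28 rectangle; the cylinder at (9.5, 2) does not reach this height (z outside [18, 38]); Taking the union: only the 15×28 cube is present, so the union is just that shape — 1 connected region. Overall, the cross-section is a single solid region. Island count = 1.

1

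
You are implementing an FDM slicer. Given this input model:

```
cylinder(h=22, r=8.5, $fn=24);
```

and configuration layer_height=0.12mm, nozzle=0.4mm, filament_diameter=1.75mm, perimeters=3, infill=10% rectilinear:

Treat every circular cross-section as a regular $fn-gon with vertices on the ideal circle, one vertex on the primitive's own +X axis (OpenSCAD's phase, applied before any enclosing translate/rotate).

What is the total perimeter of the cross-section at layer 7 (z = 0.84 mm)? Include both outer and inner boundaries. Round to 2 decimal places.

At z = 0.84 mm: the r=8.5 cylinder contributes a regular 24-gon of circumradius 8.5 (perimeter = 2·24·8.500·sin(180°/24) = 53.25 mm). Overall, the cross-section is a single solid region. Total boundary length (outer) = 53.25 mm.

53.25 mm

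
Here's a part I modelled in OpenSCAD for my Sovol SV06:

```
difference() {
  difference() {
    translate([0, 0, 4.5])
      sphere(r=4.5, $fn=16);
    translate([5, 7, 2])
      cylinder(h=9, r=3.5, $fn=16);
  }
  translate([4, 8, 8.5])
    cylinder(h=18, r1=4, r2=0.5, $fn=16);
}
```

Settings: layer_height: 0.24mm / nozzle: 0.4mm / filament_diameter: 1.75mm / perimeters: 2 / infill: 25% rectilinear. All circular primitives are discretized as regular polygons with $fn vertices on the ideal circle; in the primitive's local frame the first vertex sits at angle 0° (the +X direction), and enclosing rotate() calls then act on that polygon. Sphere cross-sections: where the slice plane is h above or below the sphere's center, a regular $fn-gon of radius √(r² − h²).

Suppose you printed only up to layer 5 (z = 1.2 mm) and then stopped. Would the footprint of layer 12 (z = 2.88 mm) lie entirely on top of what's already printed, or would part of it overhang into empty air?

part overhangs

Compare the two slices. At z = 1.2: the r=4.5 sphere contributes a regular 16-gon of circumradius √(4.5²−3.3²) = 3.059 (area = (16/2)·3.059²·sin(360°/16) = 28.66 mm²); the cylinder at (5, 7) does not reach this height (z outside [2, 11]); Taking the first minus the rest: none of the subtracted shapes is present at this height, so the r=4.5 sphere is unchanged — area = 28.66 mm²; the cone at (4, 8) does not reach this height (z outside [8.5, 26.5]); After the difference (first − rest): none of the subtracted shapes is present at this height, so the result so far is unchanged — area = 28.66 mm². At z = 2.88: the r=4.5 sphere contributes a regular 16-gon of circumradius √(4.5²−1.62²) = 4.198 (area = (16/2)·4.198²·sin(360°/16) = 53.96 mm²); the r=3.5 cylinder at (5, 7) gives a regular 16-gon of circumradius 3.5 (constant along its height) (area = (16/2)·3.500²·sin(360°/16) = 37.50 mm²); After the difference (first − rest): starting from the r=4.5 sphere (53.96 mm²), the r=3.5 cylinder at (5, 7) misses the remaining region (no effect) — area = 53.96 mm²; the cone at (4, 8) is not intersected at this z (z outside [8.5, 26.5]); After the difference (first − rest): none of the subtracted shapes is present at this height, so the result so far is unchanged — area = 53.96 mm². Checking containment: at z = 2.88 the cross-section extends beyond the z = 1.2 cross-section by about 25.30 mm².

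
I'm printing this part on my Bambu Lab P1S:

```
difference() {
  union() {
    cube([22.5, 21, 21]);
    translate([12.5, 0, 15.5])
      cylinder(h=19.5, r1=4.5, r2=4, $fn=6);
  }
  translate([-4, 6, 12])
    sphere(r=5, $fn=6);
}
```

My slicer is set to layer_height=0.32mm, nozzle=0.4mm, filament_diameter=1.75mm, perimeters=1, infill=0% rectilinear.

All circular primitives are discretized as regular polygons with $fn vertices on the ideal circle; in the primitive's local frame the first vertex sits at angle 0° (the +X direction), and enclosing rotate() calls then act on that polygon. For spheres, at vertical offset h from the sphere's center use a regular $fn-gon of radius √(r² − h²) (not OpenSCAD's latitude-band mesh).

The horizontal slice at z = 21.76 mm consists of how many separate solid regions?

1

At z = 21.76 mm: the cube does not reach this height (z outside [0, 21]); the cone at (12.5, 0) (r1=4.5→r2=4) has section circumradius 4.339 here — a regular 6-gon; Merging all regions: only the cone at (12.5, 0) is present, so the union is just that shape — 1 connected region; the sphere at (-4, 6) is not intersected at this z (|z−center|=9.760 > r=5); Subtracting the remaining from the first: none of the subtracted shapes is present at this height, so that combined region is unchanged — 1 connected region. The result has 1 disconnected region.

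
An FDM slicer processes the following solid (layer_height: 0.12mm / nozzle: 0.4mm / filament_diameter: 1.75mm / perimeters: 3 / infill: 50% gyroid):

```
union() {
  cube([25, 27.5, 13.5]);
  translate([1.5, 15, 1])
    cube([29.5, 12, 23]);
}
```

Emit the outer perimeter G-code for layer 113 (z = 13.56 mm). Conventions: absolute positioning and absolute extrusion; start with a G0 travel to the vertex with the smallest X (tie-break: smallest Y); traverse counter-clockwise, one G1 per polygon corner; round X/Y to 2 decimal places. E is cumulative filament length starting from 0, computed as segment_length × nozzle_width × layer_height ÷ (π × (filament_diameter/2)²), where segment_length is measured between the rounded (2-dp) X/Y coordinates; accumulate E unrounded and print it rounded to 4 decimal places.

G0 X1.50 Y15.00 Z13.56
G1 X31.00 Y15.00 E0.5887
G1 X31.00 Y27.00 E0.8282
G1 X1.50 Y27.00 E1.4169
G1 X1.50 Y15.00 E1.6564

At z = 13.56 mm: the cube does not reach this height (z outside [0, 13.5]); the cube at (1.5, 15) is present — its section is the full 29.5×12 rectangle; Taking the union: only the 29.5×12 cube at (1.5, 15) is present, so the union is just that shape — 1 connected region. The outline is a single polygon with 4 vertices. Extrusion per mm of travel: 0.4 × 0.12 / (π × 0.875²) = 0.019956. Accumulating E over each segment gives final E = 1.6564.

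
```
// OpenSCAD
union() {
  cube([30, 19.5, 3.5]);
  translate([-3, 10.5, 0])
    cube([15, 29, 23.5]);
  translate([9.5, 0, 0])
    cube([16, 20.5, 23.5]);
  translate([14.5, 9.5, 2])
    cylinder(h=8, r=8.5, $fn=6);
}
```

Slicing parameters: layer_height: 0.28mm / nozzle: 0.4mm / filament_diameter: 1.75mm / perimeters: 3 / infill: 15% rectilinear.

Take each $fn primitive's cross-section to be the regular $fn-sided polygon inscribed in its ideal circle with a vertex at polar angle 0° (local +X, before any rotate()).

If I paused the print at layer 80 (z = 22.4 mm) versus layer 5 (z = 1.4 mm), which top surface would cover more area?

Layer 80 (z = 22.4): the cube is absent (z outside [0, 3.5]); the 15×29 cube at (-3, 10.5) contributes its full rectangle (area 435.00 mm²); the cube at (9.5, 0) is present — its section is the full 16×20.5 rectangle (area 328.00 mm²); the cylinder at (14.5, 9.5) is not intersected at this z (z outside [2, 10]); Combining (union): the regions partially overlap — summed areas 763.00 mm² minus the doubly-counted overlap 25.00 mm² gives 738.00 mm² — area = 738.00 mm². So its area = 738.00 mm². Layer 5 (z = 1.4): the 30×19.5 cube contributes its full rectangle (area 585.00 mm²); the 15×29 cube at (-3, 10.5) contributes its full rectangle (area 435.00 mm²); the cube at (9.5, 0) is present — its section is the full 16×20.5 rectangle (area 328.00 mm²); the cylinder at (14.5, 9.5) is absent (z outside [2, 10]); Taking the union: the regions partially overlap — summed areas 1348.00 mm² minus the doubly-counted overlap 422.50 mm² gives 925.50 mm² — area = 925.50 mm². So its area = 925.50 mm². Layer 5 is larger (925.50 vs 738.00 mm²).

layer 5 (z = 1.4 mm)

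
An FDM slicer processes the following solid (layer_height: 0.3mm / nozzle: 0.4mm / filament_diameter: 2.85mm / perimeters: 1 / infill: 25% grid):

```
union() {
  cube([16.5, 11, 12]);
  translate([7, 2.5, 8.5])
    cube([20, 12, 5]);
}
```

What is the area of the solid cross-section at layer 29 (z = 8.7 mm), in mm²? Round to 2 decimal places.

340.75 mm²

At z = 8.7 mm: the cube (footprint 16.5×11) is included at this height (area 181.50 mm²); the 20×12 cube at (7, 2.5) contributes its full rectangle (area 240.00 mm²); Combining (union): the regions partially overlap — summed areas 421.50 mm² minus the doubly-counted overlap 80.75 mm² gives 340.75 mm² — area = 340.75 mm². Overall, the cross-section is a single solid region. Net area = 340.75 mm².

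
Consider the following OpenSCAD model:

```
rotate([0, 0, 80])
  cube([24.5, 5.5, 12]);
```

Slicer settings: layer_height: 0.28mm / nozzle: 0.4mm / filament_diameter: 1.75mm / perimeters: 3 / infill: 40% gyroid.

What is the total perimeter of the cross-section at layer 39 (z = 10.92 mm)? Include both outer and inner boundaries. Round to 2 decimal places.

At z = 10.92 mm: the cube (footprint 24.5×5.5) is included at this height (perimeter 60.00 mm); (rotated 80° about Z; rotation is an isometry so areas/perimeters/island counts are preserved). Overall, the cross-section is a single solid region. Total boundary length (outer) = 60.00 mm.

60.00 mm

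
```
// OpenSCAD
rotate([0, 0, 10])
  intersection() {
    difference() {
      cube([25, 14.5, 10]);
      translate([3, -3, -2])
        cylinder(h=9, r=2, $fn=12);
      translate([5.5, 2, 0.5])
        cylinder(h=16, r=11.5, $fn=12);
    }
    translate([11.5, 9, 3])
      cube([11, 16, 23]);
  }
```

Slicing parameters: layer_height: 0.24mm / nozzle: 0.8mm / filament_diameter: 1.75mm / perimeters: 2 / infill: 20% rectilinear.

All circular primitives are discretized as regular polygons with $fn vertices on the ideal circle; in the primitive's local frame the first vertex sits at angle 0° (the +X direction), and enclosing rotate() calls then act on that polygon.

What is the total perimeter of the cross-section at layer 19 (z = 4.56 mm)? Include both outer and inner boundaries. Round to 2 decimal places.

31.41 mm

At z = 4.56 mm: the cube (footprint 25×14.5) is included at this height (perimeter 79.00 mm); the r=2 cylinder at (3, -3) gives a regular 12-gon of circumradius 2 (constant along its height) (perimeter = 2·12·2.000·sin(180°/12) = 12.42 mm); the r=11.5 cylinder at (5.5, 2) gives a regular 12-gon of circumradius 11.5 (constant along its height) (perimeter = 2·12·11.500·sin(180°/12) = 71.43 mm); Taking the first minus the rest: starting from the 25×14.5 cube, the r=2 cylinder at (3, -3) misses the remaining region (no effect); the r=11.5 cylinder at (5.5, 2) partially overlaps it — only the 191.85 mm² overlap (of its 396.75 mm²) is removed, clipping the outline — boundary = 76.13 mm; the cube at (11.5, 9) (footprint 11×16) is included at this height (perimeter 54.00 mm); Taking the intersection: the 11×16 cube at (11.5, 9) partially overlaps that combined region; clipping to the common part keeps 56.83 mm² — boundary = 31.41 mm; (rotated 10° about Z; rotation is an isometry so areas/perimeters/island counts are preserved). Overall, the cross-section is a single solid region. Total boundary length (outer) = 31.41 mm.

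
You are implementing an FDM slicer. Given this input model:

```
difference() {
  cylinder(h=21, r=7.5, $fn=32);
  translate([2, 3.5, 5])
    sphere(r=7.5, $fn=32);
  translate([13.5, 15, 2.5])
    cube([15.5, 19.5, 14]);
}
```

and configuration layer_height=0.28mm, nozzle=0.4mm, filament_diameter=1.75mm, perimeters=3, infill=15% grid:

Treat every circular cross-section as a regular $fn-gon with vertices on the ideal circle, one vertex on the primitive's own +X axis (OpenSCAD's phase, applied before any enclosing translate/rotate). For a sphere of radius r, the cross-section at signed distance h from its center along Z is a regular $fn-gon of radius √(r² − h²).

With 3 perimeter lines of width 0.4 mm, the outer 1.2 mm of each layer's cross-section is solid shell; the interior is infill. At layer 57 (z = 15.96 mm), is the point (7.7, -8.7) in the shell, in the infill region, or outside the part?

outside

At z = 15.96 mm: the r=7.5 cylinder contributes a regular 32-gon of circumradius 7.5; the sphere at (2, 3.5) does not reach this height (|z−center|=10.960 > r=7.5); the cube at (13.5, 15) (footprint 15.5×19.5) is included at this height; Subtracting the remaining from the first: starting from the r=7.5 cylinder, the 15.5×19.5 cube at (13.5, 15) misses the remaining region (no effect) — 1 connected region. Overall, the cross-section is a single solid region. The nearest boundary edge runs (5.30, -5.30)→(4.17, -6.24); distance from the point to it = 4.15 mm. The point is not inside any of the regions above, so it lies outside the cross-section (4.15 mm from the nearest boundary).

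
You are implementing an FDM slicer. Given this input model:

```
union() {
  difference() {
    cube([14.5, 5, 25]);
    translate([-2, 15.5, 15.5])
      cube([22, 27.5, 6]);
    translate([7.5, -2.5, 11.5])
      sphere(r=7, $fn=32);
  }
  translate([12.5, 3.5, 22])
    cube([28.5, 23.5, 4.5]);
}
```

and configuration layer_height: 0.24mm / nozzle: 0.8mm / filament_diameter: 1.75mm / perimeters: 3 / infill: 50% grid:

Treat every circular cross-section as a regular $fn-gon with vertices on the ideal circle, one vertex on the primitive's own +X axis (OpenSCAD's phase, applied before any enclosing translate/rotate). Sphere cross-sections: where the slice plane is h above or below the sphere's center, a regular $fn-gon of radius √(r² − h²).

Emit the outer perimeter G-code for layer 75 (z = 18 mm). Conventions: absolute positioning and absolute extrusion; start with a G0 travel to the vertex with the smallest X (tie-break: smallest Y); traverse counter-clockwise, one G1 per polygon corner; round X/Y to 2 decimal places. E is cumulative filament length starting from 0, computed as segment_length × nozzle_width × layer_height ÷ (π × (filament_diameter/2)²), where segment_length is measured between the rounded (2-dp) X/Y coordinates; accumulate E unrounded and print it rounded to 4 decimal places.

At z = 18 mm: the cube is present — its section is the full 14.5×5 rectangle; the 22×27.5 cube at (-2, 15.5) contributes its full rectangle; the sphere at (7.5, -2.5): section is a regular 32-gon, circumradius = √(r²−h²) = √(7²−6.5²) = 2.598; Taking the first minus the rest: starting from the 14.5×5 cube, the 22×27.5 cube at (-2, 15.5) misses the remaining region (no effect); the r=7 sphere at (7.5, -2.5) partially overlaps it — only the 0.08 mm² overlap (of its 21.07 mm²) is removed, clipping the outline — 1 connected region; the cube at (12.5, 3.5) does not reach this height (z outside [22, 26.5]); Combining (union): only that combined region is present, so the union is just that shape — 1 connected region. The outline is a single polygon with 9 vertices. Extrusion per mm of travel: 0.8 × 0.24 / (π × 0.875²) = 0.079824. Accumulating E over each segment gives final E = 3.1148.

G0 X0.00 Y0.00 Z18.00
G1 X6.83 Y0.00 E0.5452
G1 X6.99 Y0.05 E0.5586
G1 X7.50 Y0.10 E0.5995
G1 X8.01 Y0.05 E0.6404
G1 X8.17 Y0.00 E0.6538
G1 X14.50 Y0.00 E1.1591
G1 X14.50 Y5.00 E1.5582
G1 X0.00 Y5.00 E2.7156
G1 X0.00 Y0.00 E3.1148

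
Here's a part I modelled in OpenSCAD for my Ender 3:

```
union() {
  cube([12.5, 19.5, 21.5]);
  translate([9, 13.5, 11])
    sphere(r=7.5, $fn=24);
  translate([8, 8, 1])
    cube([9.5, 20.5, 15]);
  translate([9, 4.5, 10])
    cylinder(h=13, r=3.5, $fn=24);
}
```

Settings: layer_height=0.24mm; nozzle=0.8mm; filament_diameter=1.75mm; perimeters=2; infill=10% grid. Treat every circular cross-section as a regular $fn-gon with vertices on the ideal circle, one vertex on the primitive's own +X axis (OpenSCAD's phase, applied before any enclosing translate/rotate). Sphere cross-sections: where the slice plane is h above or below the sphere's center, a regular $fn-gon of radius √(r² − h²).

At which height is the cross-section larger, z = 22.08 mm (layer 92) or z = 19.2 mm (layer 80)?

layer 80 (z = 19.2 mm)

Layer 92 (z = 22.08): the cube does not reach this height (z outside [0, 21.5]); the sphere at (9, 13.5) does not reach this height (|z−center|=11.080 > r=7.5); the cube at (8, 8) does not reach this height (z outside [1, 16]); the r=3.5 cylinder at (9, 4.5) gives a regular 24-gon of circumradius 3.5 (constant along its height) (area = (24/2)·3.500²·sin(360°/24) = 38.05 mm²); Combining (union): only the r=3.5 cylinder at (9, 4.5) is present, so the union is just that shape — area = 38.05 mm². So its area = 38.05 mm². Layer 80 (z = 19.2): the 12.5×19.5 cube contributes its full rectangle (area 243.75 mm²); the sphere at (9, 13.5) is absent (|z−center|=8.200 > r=7.5); the cube at (8, 8) is absent (z outside [1, 16]); the cylinder at (9, 4.5): section is a regular 24-gon, circumradius r=3.5 (area = (24/2)·3.500²·sin(360°/24) = 38.05 mm²); Combining (union): the r=3.5 cylinder at (9, 4.5) lies entirely inside the 12.5×19.5 cube, so the union is just the 12.5×19.5 cube — area = 243.75 mm². So its area = 243.75 mm². Layer 80 is larger (243.75 vs 38.05 mm²).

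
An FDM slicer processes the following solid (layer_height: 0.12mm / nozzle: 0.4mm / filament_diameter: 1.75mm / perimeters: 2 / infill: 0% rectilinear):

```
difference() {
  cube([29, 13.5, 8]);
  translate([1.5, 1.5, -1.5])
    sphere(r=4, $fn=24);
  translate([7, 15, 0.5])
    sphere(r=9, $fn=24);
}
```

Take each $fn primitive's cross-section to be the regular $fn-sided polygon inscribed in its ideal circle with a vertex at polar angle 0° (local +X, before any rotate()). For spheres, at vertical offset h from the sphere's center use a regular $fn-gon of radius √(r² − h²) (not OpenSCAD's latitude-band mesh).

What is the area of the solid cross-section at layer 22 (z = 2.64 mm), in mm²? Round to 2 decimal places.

At z = 2.64 mm: the cube is present — its section is the full 29×13.5 rectangle (area 391.50 mm²); the sphere at (1.5, 1.5) does not reach this height (|z−center|=4.140 > r=4); the r=9 sphere at (7, 15) slices to a regular 24-gon of circumradius 8.742 (√(r²−h²) with h=2.14 from center) (area = (24/2)·8.742²·sin(360°/24) = 237.35 mm²); Taking the first minus the rest: starting from the 29×13.5 cube (391.50 mm²), the r=9 sphere at (7, 15) partially overlaps it — only the 89.27 mm² overlap (of its 237.35 mm²) is removed, clipping the outline — area = 302.23 mm². Overall, the cross-section is a single solid region. Net area = 302.23 mm².

302.23 mm²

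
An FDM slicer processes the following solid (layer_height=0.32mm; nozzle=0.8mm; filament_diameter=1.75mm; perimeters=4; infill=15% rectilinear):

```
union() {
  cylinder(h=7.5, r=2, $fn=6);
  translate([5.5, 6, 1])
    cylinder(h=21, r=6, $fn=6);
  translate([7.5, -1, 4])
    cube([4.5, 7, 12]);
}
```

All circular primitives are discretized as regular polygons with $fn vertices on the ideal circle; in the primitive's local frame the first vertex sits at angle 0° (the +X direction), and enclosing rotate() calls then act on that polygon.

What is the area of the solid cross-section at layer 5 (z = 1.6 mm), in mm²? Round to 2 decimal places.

103.92 mm²

At z = 1.6 mm: the cylinder: section is a regular 6-gon, circumradius r=2 (area = (6/2)·2.000²·sin(360°/6) = 10.39 mm²); the r=6 cylinder at (5.5, 6) contributes a regular 6-gon of circumradius 6 (area = (6/2)·6.000²·sin(360°/6) = 93.53 mm²); the cube at (7.5, -1) is not intersected at this z (z outside [4, 16]); Combining (union): the 2 present regions are separate (no shared area or edge), so areas and boundary lengths simply add and each stays a separate island — area = 103.92 mm². Overall, the cross-section has 2 separate islands. Net area = 103.92 mm².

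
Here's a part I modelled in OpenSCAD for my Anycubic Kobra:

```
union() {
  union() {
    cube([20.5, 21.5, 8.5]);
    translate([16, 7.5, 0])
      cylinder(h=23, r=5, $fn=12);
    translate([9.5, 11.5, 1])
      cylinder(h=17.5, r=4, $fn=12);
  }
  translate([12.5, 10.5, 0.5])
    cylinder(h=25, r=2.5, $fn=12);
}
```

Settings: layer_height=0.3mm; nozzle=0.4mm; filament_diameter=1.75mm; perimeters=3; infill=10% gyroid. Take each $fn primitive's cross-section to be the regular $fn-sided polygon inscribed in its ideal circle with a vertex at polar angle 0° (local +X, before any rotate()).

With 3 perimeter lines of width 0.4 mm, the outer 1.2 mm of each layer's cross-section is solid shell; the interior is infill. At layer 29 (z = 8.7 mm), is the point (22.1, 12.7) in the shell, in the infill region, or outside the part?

At z = 8.7 mm: the cube is not intersected at this z (z outside [0, 8.5]); the r=5 cylinder at (16, 7.5) gives a regular 12-gon of circumradius 5 (constant along its height); the r=4 cylinder at (9.5, 11.5) gives a regular 12-gon of circumradius 4 (constant along its height); Taking the union: the regions partially overlap (shared area 3.40 mm²), so overlapping operands fuse into one piece — 1 connected region; the r=2.5 cylinder at (12.5, 10.5) contributes a regular 12-gon of circumradius 2.5; Taking the union: the regions partially overlap (shared area 18.10 mm²), so overlapping operands fuse into one piece — 1 connected region. Overall, the cross-section is a single solid region. The nearest boundary edge runs (18.50, 11.83)→(20.33, 10.00); distance from the point to it = 3.16 mm. The point is not inside any of the regions above, so it lies outside the cross-section (3.16 mm from the nearest boundary).

outside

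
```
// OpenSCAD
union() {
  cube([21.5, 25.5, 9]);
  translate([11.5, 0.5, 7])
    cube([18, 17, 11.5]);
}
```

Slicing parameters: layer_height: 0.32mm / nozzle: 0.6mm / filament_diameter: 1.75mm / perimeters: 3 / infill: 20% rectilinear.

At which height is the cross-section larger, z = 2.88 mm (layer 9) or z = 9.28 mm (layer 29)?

layer 9 (z = 2.88 mm)

Layer 9 (z = 2.88): the cube is present — its section is the full 21.5×25.5 rectangle (area 548.25 mm²); the cube at (11.5, 0.5) is not intersected at this z (z outside [7, 18.5]); Taking the union: only the 21.5×25.5 cube is present, so the union is just that shape — area = 548.25 mm². So its area = 548.25 mm². Layer 29 (z = 9.28): the cube does not reach this height (z outside [0, 9]); the cube at (11.5, 0.5) (footprint 18×17) is included at this height (area 306.00 mm²); Merging all regions: only the 18×17 cube at (11.5, 0.5) is present, so the union is just that shape — area = 306.00 mm². So its area = 306.00 mm². Layer 9 is larger (548.25 vs 306.00 mm²).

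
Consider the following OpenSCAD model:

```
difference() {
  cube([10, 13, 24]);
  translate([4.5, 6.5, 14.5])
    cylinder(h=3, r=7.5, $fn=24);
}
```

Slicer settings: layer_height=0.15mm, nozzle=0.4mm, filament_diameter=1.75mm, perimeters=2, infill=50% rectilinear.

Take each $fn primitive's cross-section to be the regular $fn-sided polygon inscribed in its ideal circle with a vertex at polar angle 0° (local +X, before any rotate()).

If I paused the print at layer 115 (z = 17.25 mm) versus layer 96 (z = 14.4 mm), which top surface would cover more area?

Layer 115 (z = 17.25): the cube (footprint 10×13) is included at this height (area 130.00 mm²); the cylinder at (4.5, 6.5): section is a regular 24-gon, circumradius r=7.5 (area = (24/2)·7.500²·sin(360°/24) = 174.70 mm²); Subtracting the remaining from the first: starting from the 10×13 cube (130.00 mm²), the r=7.5 cylinder at (4.5, 6.5) partially overlaps it — only the 127.17 mm² overlap (of its 174.70 mm²) is removed, clipping the outline — area = 2.83 mm². So its area = 2.83 mm². Layer 96 (z = 14.4): the cube is present — its section is the full 10×13 rectangle (area 130.00 mm²); the cylinder at (4.5, 6.5) is absent (z outside [14.5, 17.5]); Subtracting the remaining from the first: none of the subtracted shapes is present at this height, so the 10×13 cube is unchanged — area = 130.00 mm². So its area = 130.00 mm². Layer 96 is larger (130.00 vs 2.83 mm²).

layer 96 (z = 14.4 mm)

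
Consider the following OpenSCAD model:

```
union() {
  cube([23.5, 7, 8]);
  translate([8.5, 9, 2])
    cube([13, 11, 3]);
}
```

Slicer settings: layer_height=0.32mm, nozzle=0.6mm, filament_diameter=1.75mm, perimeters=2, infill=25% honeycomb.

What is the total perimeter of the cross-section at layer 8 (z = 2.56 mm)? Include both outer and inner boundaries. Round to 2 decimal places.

109.00 mm

At z = 2.56 mm: the 23.5×7 cube contributes its full rectangle (perimeter 61.00 mm); the cube at (8.5, 9) (footprint 13×11) is included at this height (perimeter 48.00 mm); Combining (union): the 2 present regions are separate (no shared area or edge), so areas and boundary lengths simply add and each stays a separate island — boundary = 109.00 mm. Overall, the cross-section has 2 separate islands. Total boundary length (outer) = 109.00 mm.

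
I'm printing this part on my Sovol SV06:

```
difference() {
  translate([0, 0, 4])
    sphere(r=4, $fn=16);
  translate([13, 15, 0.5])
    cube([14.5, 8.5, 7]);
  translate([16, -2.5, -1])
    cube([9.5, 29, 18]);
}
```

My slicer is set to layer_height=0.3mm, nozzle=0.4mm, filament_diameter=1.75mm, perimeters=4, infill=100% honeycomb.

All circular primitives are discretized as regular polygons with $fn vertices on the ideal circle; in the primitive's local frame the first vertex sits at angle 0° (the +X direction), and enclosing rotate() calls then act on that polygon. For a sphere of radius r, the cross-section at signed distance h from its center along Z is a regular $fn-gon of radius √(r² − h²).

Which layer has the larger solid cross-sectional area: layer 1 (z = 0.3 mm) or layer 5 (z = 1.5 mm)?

layer 5 (z = 1.5 mm)

Layer 1 (z = 0.3): the r=4 sphere slices to a regular 16-gon of circumradius 1.520 (√(r²−h²) with h=3.7 from center) (area = (16/2)·1.520²·sin(360°/16) = 7.07 mm²); the cube at (13, 15) is not intersected at this z (z outside [0.5, 7.5]); the cube at (16, -2.5) is present — its section is the full 9.5×29 rectangle (area 275.50 mm²); Subtracting the remaining from the first: starting from the r=4 sphere (7.07 mm²), the 9.5×29 cube at (16, -2.5) misses the remaining region (no effect) — area = 7.07 mm². So its area = 7.07 mm². Layer 5 (z = 1.5): the r=4 sphere slices to a regular 16-gon of circumradius 3.122 (√(r²−h²) with h=2.5 from center) (area = (16/2)·3.122²·sin(360°/16) = 29.85 mm²); the 14.5×8.5 cube at (13, 15) contributes its full rectangle (area 123.25 mm²); the cube at (16, -2.5) is present — its section is the full 9.5×29 rectangle (area 275.50 mm²); After the difference (first − rest): starting from the r=4 sphere (29.85 mm²), the 14.5×8.5 cube at (13, 15) misses the remaining region (no effect); the 9.5×29 cube at (16, -2.5) misses the remaining region (no effect) — area = 29.85 mm². So its area = 29.85 mm². Layer 5 is larger (29.85 vs 7.07 mm²).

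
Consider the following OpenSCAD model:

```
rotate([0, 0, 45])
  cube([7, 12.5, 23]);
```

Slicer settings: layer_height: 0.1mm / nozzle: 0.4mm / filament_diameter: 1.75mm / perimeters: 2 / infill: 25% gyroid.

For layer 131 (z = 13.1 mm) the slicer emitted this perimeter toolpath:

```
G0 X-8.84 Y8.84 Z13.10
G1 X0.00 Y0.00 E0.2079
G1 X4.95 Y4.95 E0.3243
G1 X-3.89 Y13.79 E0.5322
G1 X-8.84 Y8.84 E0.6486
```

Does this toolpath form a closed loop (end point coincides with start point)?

Start point (G0): (-8.84, 8.84). End point (last G1): the path returns to the start — closed.

yes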